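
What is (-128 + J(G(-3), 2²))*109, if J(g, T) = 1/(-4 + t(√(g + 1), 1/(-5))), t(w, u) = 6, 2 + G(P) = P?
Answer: -27795/2 ≈ -13898.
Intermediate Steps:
G(P) = -2 + P
J(g, T) = ½ (J(g, T) = 1/(-4 + 6) = 1/2 = ½)
(-128 + J(G(-3), 2²))*109 = (-128 + ½)*109 = -255/2*109 = -27795/2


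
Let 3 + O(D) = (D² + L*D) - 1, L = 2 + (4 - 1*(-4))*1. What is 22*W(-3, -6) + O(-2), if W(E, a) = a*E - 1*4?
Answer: 288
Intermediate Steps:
L = 10 (L = 2 + (4 + 4)*1 = 2 + 8*1 = 2 + 8 = 10)
W(E, a) = -4 + E*a (W(E, a) = E*a - 4 = -4 + E*a)
O(D) = -4 + D² + 10*D (O(D) = -3 + ((D² + 10*D) - 1) = -3 + (-1 + D² + 10*D) = -4 + D² + 10*D)
22*W(-3, -6) + O(-2) = 22*(-4 - 3*(-6)) + (-4 + (-2)² + 10*(-2)) = 22*(-4 + 18) + (-4 + 4 - 20) = 22*14 - 20 = 308 - 20 = 288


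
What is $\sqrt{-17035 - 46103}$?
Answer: $i \sqrt{63138} \approx 251.27 i$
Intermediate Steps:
$\sqrt{-17035 - 46103} = \sqrt{-63138} = i \sqrt{63138}$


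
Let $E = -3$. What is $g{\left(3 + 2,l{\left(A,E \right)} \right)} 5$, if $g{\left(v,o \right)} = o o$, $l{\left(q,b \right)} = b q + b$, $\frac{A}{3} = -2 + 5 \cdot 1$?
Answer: $4500$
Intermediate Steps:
$A = 9$ ($A = 3 \left(-2 + 5 \cdot 1\right) = 3 \left(-2 + 5\right) = 3 \cdot 3 = 9$)
$l{\left(q,b \right)} = b + b q$
$g{\left(v,o \right)} = o^{2}$
$g{\left(3 + 2,l{\left(A,E \right)} \right)} 5 = \left(- 3 \left(1 + 9\right)\right)^{2} \cdot 5 = \left(\left(-3\right) 10\right)^{2} \cdot 5 = \left(-30\right)^{2} \cdot 5 = 900 \cdot 5 = 4500$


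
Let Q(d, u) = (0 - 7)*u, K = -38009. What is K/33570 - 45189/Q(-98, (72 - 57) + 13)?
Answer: 754772483/3289860 ≈ 229.42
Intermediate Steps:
Q(d, u) = -7*u
K/33570 - 45189/Q(-98, (72 - 57) + 13) = -38009/33570 - 45189*(-1/(7*((72 - 57) + 13))) = -38009*1/33570 - 45189*(-1/(7*(15 + 13))) = -38009/33570 - 45189/((-7*28)) = -38009/33570 - 45189/(-196) = -38009/33570 - 45189*(-1/196) = -38009/33570 + 45189/196 = 754772483/3289860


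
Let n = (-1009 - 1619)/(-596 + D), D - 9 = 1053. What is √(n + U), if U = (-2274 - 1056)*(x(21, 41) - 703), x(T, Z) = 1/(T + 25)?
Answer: 3*√7469819141693/5359 ≈ 1530.0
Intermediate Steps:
D = 1062 (D = 9 + 1053 = 1062)
x(T, Z) = 1/(25 + T)
n = -1314/233 (n = (-1009 - 1619)/(-596 + 1062) = -2628/466 = -2628*1/466 = -1314/233 ≈ -5.6395)
U = 53841105/23 (U = (-2274 - 1056)*(1/(25 + 21) - 703) = -3330*(1/46 - 703) = -3330*(-32337/46) = 53841105/23 ≈ 2.3409e+6)
√(n + U) = √(-1314/233 + 53841105/23) = √(12544947243/5359) = 3*√7469819141693/5359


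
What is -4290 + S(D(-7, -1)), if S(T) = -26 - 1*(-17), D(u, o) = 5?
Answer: -4299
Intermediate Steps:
S(T) = -9 (S(T) = -26 + 17 = -9)
-4290 + S(D(-7, -1)) = -4290 - 9 = -4299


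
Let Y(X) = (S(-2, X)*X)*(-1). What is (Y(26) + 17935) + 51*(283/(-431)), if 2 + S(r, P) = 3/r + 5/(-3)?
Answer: 23320349/1293 ≈ 18036.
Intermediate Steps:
S(r, P) = -11/3 + 3/r (S(r, P) = -2 + (3/r + 5/(-3)) = -2 + (3/r + 5*(-⅓)) = -2 + (3/r - 5/3) = -2 + (-5/3 + 3/r) = -11/3 + 3/r)
Y(X) = 31*X/6 (Y(X) = ((-11/3 + 3/(-2))*X)*(-1) = ((-11/3 + 3*(-½))*X)*(-1) = ((-11/3 - 3/2)*X)*(-1) = -31*X/6*(-1) = 31*X/6)
(Y(26) + 17935) + 51*(283/(-431)) = ((31/6)*26 + 17935) + 51*(283/(-431)) = (403/3 + 17935) + 51*(283*(-1/431)) = 54208/3 + 51*(-283/431) = 54208/3 - 14433/431 = 23320349/1293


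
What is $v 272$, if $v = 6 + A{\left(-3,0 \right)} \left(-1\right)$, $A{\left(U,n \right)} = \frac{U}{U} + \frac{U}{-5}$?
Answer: $\frac{5984}{5} \approx 1196.8$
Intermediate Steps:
$A{\left(U,n \right)} = 1 - \frac{U}{5}$ ($A{\left(U,n \right)} = 1 + U \left(- \frac{1}{5}\right) = 1 - \frac{U}{5}$)
$v = \frac{22}{5}$ ($v = 6 + \left(1 - - \frac{3}{5}\right) \left(-1\right) = 6 + \left(1 + \frac{3}{5}\right) \left(-1\right) = 6 + \frac{8}{5} \left(-1\right) = 6 - \frac{8}{5} = \frac{22}{5} \approx 4.4$)
$v 272 = \frac{22}{5} \cdot 272 = \frac{5984}{5}$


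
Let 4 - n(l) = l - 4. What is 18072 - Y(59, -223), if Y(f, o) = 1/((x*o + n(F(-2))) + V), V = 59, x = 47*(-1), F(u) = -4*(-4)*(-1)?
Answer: 190912607/10564 ≈ 18072.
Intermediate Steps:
F(u) = -16 (F(u) = 16*(-1) = -16)
n(l) = 8 - l (n(l) = 4 - (l - 4) = 4 - (-4 + l) = 4 + (4 - l) = 8 - l)
x = -47
Y(f, o) = 1/(83 - 47*o) (Y(f, o) = 1/((-47*o + (8 - 1*(-16))) + 59) = 1/((-47*o + (8 + 16)) + 59) = 1/((-47*o + 24) + 59) = 1/((24 - 47*o) + 59) = 1/(83 - 47*o))
18072 - Y(59, -223) = 18072 - 1/(83 - 47*(-223)) = 18072 - 1/(83 + 10481) = 18072 - 1/10564 = 190912607/10564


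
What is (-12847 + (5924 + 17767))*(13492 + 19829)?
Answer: 361332924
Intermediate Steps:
(-12847 + (5924 + 17767))*(13492 + 19829) = (-12847 + 23691)*33321 = 10844*33321 = 361332924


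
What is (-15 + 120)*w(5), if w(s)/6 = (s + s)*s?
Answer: 31500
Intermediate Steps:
w(s) = 12*s² (w(s) = 6*((s + s)*s) = 6*((2*s)*s) = 6*(2*s²) = 12*s²)
(-15 + 120)*w(5) = (-15 + 120)*(12*5²) = 105*(12*25) = 105*300 = 31500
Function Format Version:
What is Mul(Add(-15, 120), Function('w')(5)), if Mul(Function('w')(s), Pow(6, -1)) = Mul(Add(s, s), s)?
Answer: 31500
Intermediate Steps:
Function('w')(s) = Mul(12, Pow(s, 2)) (Function('w')(s) = Mul(6, Mul(Add(s, s), s)) = Mul(6, Mul(Mul(2, s), s)) = Mul(6, Mul(2, Pow(s, 2))) = Mul(12, Pow(s, 2)))
Mul(Add(-15, 120), Function('w')(5)) = Mul(Add(-15, 120), Mul(12, Pow(5, 2))) = Mul(105, Mul(12, 25)) = Mul(105, 300) = 31500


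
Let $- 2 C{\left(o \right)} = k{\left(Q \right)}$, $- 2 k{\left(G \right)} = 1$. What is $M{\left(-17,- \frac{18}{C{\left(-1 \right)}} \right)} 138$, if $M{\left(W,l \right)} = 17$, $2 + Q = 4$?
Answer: $2346$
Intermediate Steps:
$Q = 2$ ($Q = -2 + 4 = 2$)
$k{\left(G \right)} = - \frac{1}{2}$ ($k{\left(G \right)} = \left(- \frac{1}{2}\right) 1 = - \frac{1}{2}$)
$C{\left(o \right)} = \frac{1}{4}$ ($C{\left(o \right)} = \left(- \frac{1}{2}\right) \left(- \frac{1}{2}\right) = \frac{1}{4}$)
$M{\left(-17,- \frac{18}{C{\left(-1 \right)}} \right)} 138 = 17 \cdot 138 = 2346$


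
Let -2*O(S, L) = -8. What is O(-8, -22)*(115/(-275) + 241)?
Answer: 52928/55 ≈ 962.33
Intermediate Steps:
O(S, L) = 4 (O(S, L) = -1/2*(-8) = 4)
O(-8, -22)*(115/(-275) + 241) = 4*(115/(-275) + 241) = 4*(115*(-1/275) + 241) = 4*(-23/55 + 241) = 4*(13232/55) = 52928/55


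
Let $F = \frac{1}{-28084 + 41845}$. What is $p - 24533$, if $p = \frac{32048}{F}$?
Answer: $440987995$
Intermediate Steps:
$F = \frac{1}{13761} \approx 7.2669 \cdot 10^{-5}$
$p = 441012528$ ($p = 32048 \frac{1}{\frac{1}{13761}} = 32048 \cdot 13761 = 441012528$)
$p - 24533 = 441012528 - 24533 = 440987995$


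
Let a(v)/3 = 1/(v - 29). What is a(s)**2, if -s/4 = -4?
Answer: 9/169 ≈ 0.053254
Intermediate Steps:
s = 16 (s = -4*(-4) = 16)
a(v) = 3/(-29 + v) (a(v) = 3/(v - 29) = 3/(-29 + v))
a(s)**2 = (3/(-29 + 16))**2 = (3/(-13))**2 = (3*(-1/13))**2 = (-3/13)**2 = 9/169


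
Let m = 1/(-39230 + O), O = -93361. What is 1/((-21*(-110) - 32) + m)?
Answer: 132591/302042297 ≈ 0.00043898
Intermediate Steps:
m = -1/132591 (m = 1/(-39230 - 93361) = 1/(-132591) = -1/132591 ≈ -7.5420e-6)
1/((-21*(-110) - 32) + m) = 1/((-21*(-110) - 32) - 1/132591) = 1/((2310 - 32) - 1/132591) = 1/(2278 - 1/132591) = 1/(302042297/132591) = 132591/302042297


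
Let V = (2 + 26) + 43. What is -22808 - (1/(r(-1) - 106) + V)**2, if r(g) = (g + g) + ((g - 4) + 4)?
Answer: -330858492/11881 ≈ -27848.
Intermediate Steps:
r(g) = 3*g (r(g) = 2*g + ((-4 + g) + 4) = 2*g + g = 3*g)
V = 71 (V = 28 + 43 = 71)
-22808 - (1/(r(-1) - 106) + V)**2 = -22808 - (1/(3*(-1) - 106) + 71)**2 = -22808 - (1/(-3 - 106) + 71)**2 = -22808 - (1/(-109) + 71)**2 = -22808 - (-1/109 + 71)**2 = -22808 - (7738/109)**2 = -22808 - 1*59876644/11881 = -22808 - 59876644/11881 = -330858492/11881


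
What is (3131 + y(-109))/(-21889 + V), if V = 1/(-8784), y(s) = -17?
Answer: -27353376/192272977 ≈ -0.14226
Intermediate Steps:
V = -1/8784 ≈ -0.00011384
(3131 + y(-109))/(-21889 + V) = (3131 - 17)/(-21889 - 1/8784) = 3114/(-192272977/8784) = 3114*(-8784/192272977) = -27353376/192272977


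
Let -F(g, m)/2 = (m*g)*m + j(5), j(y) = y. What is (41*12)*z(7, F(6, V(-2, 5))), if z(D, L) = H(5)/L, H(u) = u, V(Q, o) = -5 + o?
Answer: -246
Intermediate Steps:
F(g, m) = -10 - 2*g*m² (F(g, m) = -2*((m*g)*m + 5) = -2*((g*m)*m + 5) = -2*(g*m² + 5) = -2*(5 + g*m²) = -10 - 2*g*m²)
z(D, L) = 5/L
(41*12)*z(7, F(6, V(-2, 5))) = (41*12)*(5/(-10 - 2*6*(-5 + 5)²)) = 492*(5/(-10 - 2*6*0²)) = 492*(5/(-10 - 2*6*0)) = 492*(5/(-10 + 0)) = 492*(5/(-10)) = 492*(5*(-⅒)) = 492*(-½) = -246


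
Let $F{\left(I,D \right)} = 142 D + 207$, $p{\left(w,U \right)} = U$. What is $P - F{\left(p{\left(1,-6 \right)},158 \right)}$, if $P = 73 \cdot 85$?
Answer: $-16438$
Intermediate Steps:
$F{\left(I,D \right)} = 207 + 142 D$
$P = 6205$
$P - F{\left(p{\left(1,-6 \right)},158 \right)} = 6205 - \left(207 + 142 \cdot 158\right) = 6205 - \left(207 + 22436\right) = 6205 - 22643 = -16438$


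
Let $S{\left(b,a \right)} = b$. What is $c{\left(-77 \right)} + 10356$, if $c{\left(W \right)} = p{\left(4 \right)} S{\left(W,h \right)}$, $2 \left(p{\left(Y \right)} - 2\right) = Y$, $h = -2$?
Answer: $10048$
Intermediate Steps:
$p{\left(Y \right)} = 2 + \frac{Y}{2}$
$c{\left(W \right)} = 4 W$ ($c{\left(W \right)} = \left(2 + \frac{1}{2} \cdot 4\right) W = \left(2 + 2\right) W = 4 W$)
$c{\left(-77 \right)} + 10356 = 4 \left(-77\right) + 10356 = -308 + 10356 = 10048$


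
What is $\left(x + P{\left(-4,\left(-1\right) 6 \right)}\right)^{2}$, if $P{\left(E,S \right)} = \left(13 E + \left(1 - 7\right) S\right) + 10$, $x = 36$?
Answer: $900$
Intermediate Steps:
$P{\left(E,S \right)} = 10 - 6 S + 13 E$ ($P{\left(E,S \right)} = \left(13 E + \left(1 - 7\right) S\right) + 10 = \left(13 E - 6 S\right) + 10 = \left(- 6 S + 13 E\right) + 10 = 10 - 6 S + 13 E$)
$\left(x + P{\left(-4,\left(-1\right) 6 \right)}\right)^{2} = \left(36 + \left(10 - 6 \left(\left(-1\right) 6\right) + 13 \left(-4\right)\right)\right)^{2} = \left(36 - 6\right)^{2} = 30^{2} = 900$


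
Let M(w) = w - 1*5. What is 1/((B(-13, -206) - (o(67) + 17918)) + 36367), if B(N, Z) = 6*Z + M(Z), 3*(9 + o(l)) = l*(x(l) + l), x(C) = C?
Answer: 3/42055 ≈ 7.1335e-5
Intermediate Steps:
M(w) = -5 + w (M(w) = w - 5 = -5 + w)
o(l) = -9 + 2*l²/3 (o(l) = -9 + (l*(l + l))/3 = -9 + (l*(2*l))/3 = -9 + (2*l²)/3 = -9 + 2*l²/3)
B(N, Z) = -5 + 7*Z (B(N, Z) = 6*Z + (-5 + Z) = -5 + 7*Z)
1/((B(-13, -206) - (o(67) + 17918)) + 36367) = 1/(((-5 + 7*(-206)) - ((-9 + (⅔)*67²) + 17918)) + 36367) = 1/(((-5 - 1442) - ((-9 + (⅔)*4489) + 17918)) + 36367) = 1/((-1447 - ((-9 + 8978/3) + 17918)) + 36367) = 1/((-1447 - (8951/3 + 17918)) + 36367) = 1/((-1447 - 1*62705/3) + 36367) = 1/((-1447 - 62705/3) + 36367) = 1/(-67046/3 + 36367) = 1/(42055/3) = 3/42055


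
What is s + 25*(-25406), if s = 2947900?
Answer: 2312750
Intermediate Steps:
s + 25*(-25406) = 2947900 + 25*(-25406) = 2947900 - 635150 = 2312750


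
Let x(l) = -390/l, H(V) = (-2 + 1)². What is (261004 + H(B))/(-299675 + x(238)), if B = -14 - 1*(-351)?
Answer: -6211919/7132304 ≈ -0.87096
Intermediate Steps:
B = 337 (B = -14 + 351 = 337)
H(V) = 1 (H(V) = (-1)² = 1)
(261004 + H(B))/(-299675 + x(238)) = (261004 + 1)/(-299675 - 390/238) = 261005/(-299675 - 390*1/238) = 261005/(-299675 - 195/119) = 261005/(-35661520/119) = 261005*(-119/35661520) = -6211919/7132304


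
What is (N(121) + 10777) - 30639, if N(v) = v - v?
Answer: -19862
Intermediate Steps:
N(v) = 0
(N(121) + 10777) - 30639 = (0 + 10777) - 30639 = 10777 - 30639 = -19862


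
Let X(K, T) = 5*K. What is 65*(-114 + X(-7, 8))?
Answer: -9685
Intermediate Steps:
65*(-114 + X(-7, 8)) = 65*(-114 + 5*(-7)) = 65*(-114 - 35) = 65*(-149) = -9685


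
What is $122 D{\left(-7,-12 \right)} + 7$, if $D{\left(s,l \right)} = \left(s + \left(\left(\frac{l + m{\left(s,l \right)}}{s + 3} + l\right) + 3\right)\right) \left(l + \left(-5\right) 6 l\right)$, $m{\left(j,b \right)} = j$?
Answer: $-477623$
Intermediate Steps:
$D{\left(s,l \right)} = - 29 l \left(3 + l + s + \frac{l + s}{3 + s}\right)$ ($D{\left(s,l \right)} = \left(s + \left(\left(\frac{l + s}{s + 3} + l\right) + 3\right)\right) \left(l + \left(-5\right) 6 l\right) = \left(s + \left(\left(\frac{l + s}{3 + s} + l\right) + 3\right)\right) \left(l - 30 l\right) = \left(s + \left(\left(\frac{l + s}{3 + s} + l\right) + 3\right)\right) \left(- 29 l\right) = \left(s + \left(\left(l + \frac{l + s}{3 + s}\right) + 3\right)\right) \left(- 29 l\right) = \left(s + \left(3 + l + \frac{l + s}{3 + s}\right)\right) \left(- 29 l\right) = \left(3 + l + s + \frac{l + s}{3 + s}\right) \left(- 29 l\right) = - 29 l \left(3 + l + s + \frac{l + s}{3 + s}\right)$)
$122 D{\left(-7,-12 \right)} + 7 = 122 \left(\left(-29\right) \left(-12\right) \frac{1}{3 - 7} \left(9 + \left(-7\right)^{2} + 4 \left(-12\right) + 7 \left(-7\right) - -84\right)\right) + 7 = 122 \left(\left(-29\right) \left(-12\right) \frac{1}{-4} \left(9 + 49 - 48 - 49 + 84\right)\right) + 7 = 122 \left(\left(-29\right) \left(-12\right) \left(- \frac{1}{4}\right) 45\right) + 7 = 122 \left(-3915\right) + 7 = -477630 + 7 = -477623$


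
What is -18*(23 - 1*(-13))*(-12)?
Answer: 7776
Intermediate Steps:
-18*(23 - 1*(-13))*(-12) = -18*(23 + 13)*(-12) = -18*36*(-12) = -648*(-12) = 7776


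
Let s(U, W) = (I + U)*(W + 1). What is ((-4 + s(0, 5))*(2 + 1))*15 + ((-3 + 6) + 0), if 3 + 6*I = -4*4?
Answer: -1032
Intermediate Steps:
I = -19/6 (I = -½ + (-4*4)/6 = -½ + (⅙)*(-16) = -½ - 8/3 = -19/6 ≈ -3.1667)
s(U, W) = (1 + W)*(-19/6 + U) (s(U, W) = (-19/6 + U)*(W + 1) = (-19/6 + U)*(1 + W) = (1 + W)*(-19/6 + U))
((-4 + s(0, 5))*(2 + 1))*15 + ((-3 + 6) + 0) = ((-4 + (-19/6 + 0 - 19/6*5 + 0*5))*(2 + 1))*15 + ((-3 + 6) + 0) = ((-4 + (-19/6 + 0 - 95/6 + 0))*3)*15 + (3 + 0) = ((-4 - 19)*3)*15 + 3 = -23*3*15 + 3 = -69*15 + 3 = -1035 + 3 = -1032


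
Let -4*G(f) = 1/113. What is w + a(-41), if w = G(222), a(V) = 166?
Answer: 75031/452 ≈ 166.00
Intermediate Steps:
G(f) = -1/452 (G(f) = -¼/113 = -¼*1/113 = -1/452)
w = -1/452 ≈ -0.0022124
w + a(-41) = -1/452 + 166 = 75031/452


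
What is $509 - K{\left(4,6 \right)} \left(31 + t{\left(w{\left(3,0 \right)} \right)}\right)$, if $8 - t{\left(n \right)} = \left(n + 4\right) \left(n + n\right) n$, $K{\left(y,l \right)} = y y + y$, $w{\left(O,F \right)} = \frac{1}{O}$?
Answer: $- \frac{6797}{27} \approx -251.74$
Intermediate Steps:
$K{\left(y,l \right)} = y + y^{2}$ ($K{\left(y,l \right)} = y^{2} + y = y + y^{2}$)
$t{\left(n \right)} = 8 - 2 n^{2} \left(4 + n\right)$ ($t{\left(n \right)} = 8 - \left(n + 4\right) \left(n + n\right) n = 8 - \left(4 + n\right) 2 n n = 8 - 2 n \left(4 + n\right) n = 8 - 2 n^{2} \left(4 + n\right)$)
$509 - K{\left(4,6 \right)} \left(31 + t{\left(w{\left(3,0 \right)} \right)}\right) = 509 - 4 \left(1 + 4\right) \left(31 - \left(-8 + \frac{2}{27} + \frac{8}{9}\right)\right) = 509 - 4 \cdot 5 \left(31 - \left(-8 + \frac{2}{27} + \frac{8}{9}\right)\right) = 509 - 20 \left(31 - - \frac{190}{27}\right) = 509 - 20 \left(31 + \frac{190}{27}\right) = 509 - 20 \cdot \frac{1027}{27} = 509 - \frac{20540}{27} = - \frac{6797}{27}$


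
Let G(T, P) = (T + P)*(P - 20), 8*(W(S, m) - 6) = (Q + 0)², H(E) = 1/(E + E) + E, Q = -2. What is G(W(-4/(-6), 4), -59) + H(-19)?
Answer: 78441/19 ≈ 4128.5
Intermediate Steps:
H(E) = E + 1/(2*E) (H(E) = 1/(2*E) + E = E + 1/(2*E))
W(S, m) = 13/2 (W(S, m) = 6 + (-2 + 0)²/8 = 6 + (⅛)*(-2)² = 6 + (⅛)*4 = 6 + ½ = 13/2)
G(T, P) = (-20 + P)*(P + T) (G(T, P) = (P + T)*(-20 + P) = (-20 + P)*(P + T))
G(W(-4/(-6), 4), -59) + H(-19) = ((-59)² - 20*(-59) - 20*13/2 - 59*13/2) + (-19 + (½)/(-19)) = (3481 + 1180 - 130 - 767/2) + (-19 + (½)*(-1/19)) = 8295/2 + (-19 - 1/38) = 8295/2 - 723/38 = 78441/19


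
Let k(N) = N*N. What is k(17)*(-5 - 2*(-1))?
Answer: -867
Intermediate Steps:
k(N) = N²
k(17)*(-5 - 2*(-1)) = 17²*(-5 - 2*(-1)) = 289*(-5 + 2) = 289*(-3) = -867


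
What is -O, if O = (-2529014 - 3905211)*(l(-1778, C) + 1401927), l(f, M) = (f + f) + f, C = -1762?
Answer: 8985993595425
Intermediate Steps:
l(f, M) = 3*f (l(f, M) = 2*f + f = 3*f)
O = -8985993595425 (O = (-2529014 - 3905211)*(3*(-1778) + 1401927) = -6434225*(-5334 + 1401927) = -6434225*1396593 = -8985993595425)
-O = -1*(-8985993595425) = 8985993595425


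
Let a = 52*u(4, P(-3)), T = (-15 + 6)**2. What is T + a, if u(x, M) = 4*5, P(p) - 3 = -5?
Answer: 1121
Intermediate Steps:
P(p) = -2 (P(p) = 3 - 5 = -2)
u(x, M) = 20
T = 81 (T = (-9)**2 = 81)
a = 1040 (a = 52*20 = 1040)
T + a = 81 + 1040 = 1121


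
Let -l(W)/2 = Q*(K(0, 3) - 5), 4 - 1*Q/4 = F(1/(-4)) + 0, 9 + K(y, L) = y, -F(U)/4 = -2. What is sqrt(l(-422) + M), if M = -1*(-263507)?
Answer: sqrt(263059) ≈ 512.89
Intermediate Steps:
F(U) = 8 (F(U) = -4*(-2) = 8)
K(y, L) = -9 + y
M = 263507
Q = -16 (Q = 16 - 4*(8 + 0) = 16 - 4*8 = 16 - 32 = -16)
l(W) = -448 (l(W) = -(-32)*((-9 + 0) - 5) = -(-32)*(-9 - 5) = -(-32)*(-14) = -2*224 = -448)
sqrt(l(-422) + M) = sqrt(-448 + 263507) = sqrt(263059)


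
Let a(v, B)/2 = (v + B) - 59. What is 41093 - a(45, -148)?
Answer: 41417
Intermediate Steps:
a(v, B) = -118 + 2*B + 2*v (a(v, B) = 2*((v + B) - 59) = 2*((B + v) - 59) = 2*(-59 + B + v) = -118 + 2*B + 2*v)
41093 - a(45, -148) = 41093 - (-118 + 2*(-148) + 2*45) = 41093 - (-118 - 296 + 90) = 41093 - 1*(-324) = 41093 + 324 = 41417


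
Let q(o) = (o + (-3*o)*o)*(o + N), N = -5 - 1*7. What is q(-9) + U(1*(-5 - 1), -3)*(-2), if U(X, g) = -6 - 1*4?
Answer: 5312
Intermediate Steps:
N = -12 (N = -5 - 7 = -12)
U(X, g) = -10 (U(X, g) = -6 - 4 = -10)
q(o) = (-12 + o)*(o - 3*o²) (q(o) = (o + (-3*o)*o)*(o - 12) = (o - 3*o²)*(-12 + o) = (-12 + o)*(o - 3*o²))
q(-9) + U(1*(-5 - 1), -3)*(-2) = -9*(-12 - 3*(-9)² + 37*(-9)) - 10*(-2) = -9*(-12 - 3*81 - 333) + 20 = -9*(-12 - 243 - 333) + 20 = -9*(-588) + 20 = 5292 + 20 = 5312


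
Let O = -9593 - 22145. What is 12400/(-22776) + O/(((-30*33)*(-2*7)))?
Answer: -2662883/939510 ≈ -2.8343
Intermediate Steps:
O = -31738
12400/(-22776) + O/(((-30*33)*(-2*7))) = 12400/(-22776) - 31738/((-30*33)*(-2*7)) = 12400*(-1/22776) - 31738/((-990*(-14))) = -1550/2847 - 31738/13860 = -1550/2847 - 31738*1/13860 = -1550/2847 - 2267/990 = -2662883/939510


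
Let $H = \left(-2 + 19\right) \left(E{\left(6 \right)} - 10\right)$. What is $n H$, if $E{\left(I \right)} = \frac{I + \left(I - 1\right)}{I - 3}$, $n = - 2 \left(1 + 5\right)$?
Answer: $1292$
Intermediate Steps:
$n = -12$ ($n = \left(-2\right) 6 = -12$)
$E{\left(I \right)} = \frac{-1 + 2 I}{-3 + I}$ ($E{\left(I \right)} = \frac{I + \left(-1 + I\right)}{-3 + I} = \frac{-1 + 2 I}{-3 + I}$)
$H = - \frac{323}{3}$ ($H = \left(-2 + 19\right) \left(\frac{-1 + 2 \cdot 6}{-3 + 6} - 10\right) = 17 \left(\frac{-1 + 12}{3} - 10\right) = 17 \left(\frac{1}{3} \cdot 11 - 10\right) = 17 \left(\frac{11}{3} - 10\right) = 17 \left(- \frac{19}{3}\right) = - \frac{323}{3} \approx -107.67$)
$n H = \left(-12\right) \left(- \frac{323}{3}\right) = 1292$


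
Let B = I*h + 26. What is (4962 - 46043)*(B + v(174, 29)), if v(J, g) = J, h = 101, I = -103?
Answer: 419149443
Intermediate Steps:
B = -10377 (B = -103*101 + 26 = -10403 + 26 = -10377)
(4962 - 46043)*(B + v(174, 29)) = (4962 - 46043)*(-10377 + 174) = -41081*(-10203) = 419149443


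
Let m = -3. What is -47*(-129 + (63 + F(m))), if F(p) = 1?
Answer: 3055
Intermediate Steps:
-47*(-129 + (63 + F(m))) = -47*(-129 + (63 + 1)) = -47*(-129 + 64) = -47*(-65) = 3055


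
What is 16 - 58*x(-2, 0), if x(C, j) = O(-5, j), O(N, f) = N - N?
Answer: 16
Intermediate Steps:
O(N, f) = 0
x(C, j) = 0
16 - 58*x(-2, 0) = 16 - 58*0 = 16 + 0 = 16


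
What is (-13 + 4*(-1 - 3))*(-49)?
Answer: 1421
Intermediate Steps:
(-13 + 4*(-1 - 3))*(-49) = (-13 + 4*(-4))*(-49) = (-13 - 16)*(-49) = -29*(-49) = 1421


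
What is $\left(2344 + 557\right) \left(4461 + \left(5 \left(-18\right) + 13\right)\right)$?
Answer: $12717984$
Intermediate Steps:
$\left(2344 + 557\right) \left(4461 + \left(5 \left(-18\right) + 13\right)\right) = 2901 \left(4461 + \left(-90 + 13\right)\right) = 2901 \left(4461 - 77\right) = 2901 \cdot 4384 = 12717984$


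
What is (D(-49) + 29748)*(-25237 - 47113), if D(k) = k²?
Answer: -2325980150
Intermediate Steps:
(D(-49) + 29748)*(-25237 - 47113) = ((-49)² + 29748)*(-25237 - 47113) = (2401 + 29748)*(-72350) = 32149*(-72350) = -2325980150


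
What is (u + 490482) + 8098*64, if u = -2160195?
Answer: -1151441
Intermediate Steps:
(u + 490482) + 8098*64 = (-2160195 + 490482) + 8098*64 = -1669713 + 518272 = -1151441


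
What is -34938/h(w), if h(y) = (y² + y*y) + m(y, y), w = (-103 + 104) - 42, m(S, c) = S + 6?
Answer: -11646/1109 ≈ -10.501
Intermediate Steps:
m(S, c) = 6 + S
w = -41 (w = 1 - 42 = -41)
h(y) = 6 + y + 2*y² (h(y) = (y² + y*y) + (6 + y) = (y² + y²) + (6 + y) = 2*y² + (6 + y) = 6 + y + 2*y²)
-34938/h(w) = -34938/(6 - 41 + 2*(-41)²) = -34938/(6 - 41 + 2*1681) = -34938/(6 - 41 + 3362) = -34938/3327 = -34938*1/3327 = -11646/1109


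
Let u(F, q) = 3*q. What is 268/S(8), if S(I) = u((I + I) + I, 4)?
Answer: 67/3 ≈ 22.333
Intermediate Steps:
S(I) = 12 (S(I) = 3*4 = 12)
268/S(8) = 268/12 = 268*(1/12) = 67/3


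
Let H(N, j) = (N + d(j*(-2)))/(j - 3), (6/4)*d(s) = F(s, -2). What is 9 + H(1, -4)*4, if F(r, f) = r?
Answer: 113/21 ≈ 5.3810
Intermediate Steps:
d(s) = 2*s/3
H(N, j) = (N - 4*j/3)/(-3 + j) (H(N, j) = (N + 2*(j*(-2))/3)/(j - 3) = (N + 2*(-2*j)/3)/(-3 + j) = (N - 4*j/3)/(-3 + j))
9 + H(1, -4)*4 = 9 + ((1 - 4/3*(-4))/(-3 - 4))*4 = 9 + ((1 + 16/3)/(-7))*4 = 9 - 1/7*19/3*4 = 9 - 19/21*4 = 9 - 76/21 = 113/21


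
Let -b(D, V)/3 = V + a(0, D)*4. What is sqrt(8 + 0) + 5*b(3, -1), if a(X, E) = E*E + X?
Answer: -525 + 2*sqrt(2) ≈ -522.17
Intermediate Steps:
a(X, E) = X + E**2 (a(X, E) = E**2 + X = X + E**2)
b(D, V) = -12*D**2 - 3*V (b(D, V) = -3*(V + (0 + D**2)*4) = -3*(V + D**2*4) = -3*(V + 4*D**2) = -12*D**2 - 3*V)
sqrt(8 + 0) + 5*b(3, -1) = sqrt(8 + 0) + 5*(-12*3**2 - 3*(-1)) = sqrt(8) + 5*(-12*9 + 3) = 2*sqrt(2) + 5*(-108 + 3) = 2*sqrt(2) + 5*(-105) = 2*sqrt(2) - 525 = -525 + 2*sqrt(2)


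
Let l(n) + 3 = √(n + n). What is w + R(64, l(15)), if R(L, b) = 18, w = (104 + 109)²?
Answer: 45387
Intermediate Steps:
l(n) = -3 + √2*√n (l(n) = -3 + √(n + n) = -3 + √(2*n) = -3 + √2*√n)
w = 45369 (w = 213² = 45369)
w + R(64, l(15)) = 45369 + 18 = 45387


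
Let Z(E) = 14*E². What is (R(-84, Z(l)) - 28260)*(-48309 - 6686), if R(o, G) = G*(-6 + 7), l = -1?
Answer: 1553388770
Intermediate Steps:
R(o, G) = G (R(o, G) = G*1 = G)
(R(-84, Z(l)) - 28260)*(-48309 - 6686) = (14*(-1)² - 28260)*(-48309 - 6686) = (14*1 - 28260)*(-54995) = (14 - 28260)*(-54995) = -28246*(-54995) = 1553388770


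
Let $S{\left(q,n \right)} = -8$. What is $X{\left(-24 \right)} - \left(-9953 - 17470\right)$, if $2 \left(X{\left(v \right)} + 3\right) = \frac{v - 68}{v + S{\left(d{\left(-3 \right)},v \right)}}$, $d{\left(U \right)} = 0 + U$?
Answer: $\frac{438743}{16} \approx 27421.0$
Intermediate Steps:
$d{\left(U \right)} = U$
$X{\left(v \right)} = -3 + \frac{-68 + v}{2 \left(-8 + v\right)}$ ($X{\left(v \right)} = -3 + \frac{\left(v - 68\right) \frac{1}{v - 8}}{2} = -3 + \frac{\left(-68 + v\right) \frac{1}{-8 + v}}{2} = -3 + \frac{\frac{1}{-8 + v} \left(-68 + v\right)}{2} = -3 + \frac{-68 + v}{2 \left(-8 + v\right)}$)
$X{\left(-24 \right)} - \left(-9953 - 17470\right) = \frac{5 \left(-4 - -24\right)}{2 \left(-8 - 24\right)} - \left(-9953 - 17470\right) = \frac{5 \left(-4 + 24\right)}{2 \left(-32\right)} - \left(-9953 - 17470\right) = \frac{5}{2} \left(- \frac{1}{32}\right) 20 - -27423 = - \frac{25}{16} + 27423 = \frac{438743}{16}$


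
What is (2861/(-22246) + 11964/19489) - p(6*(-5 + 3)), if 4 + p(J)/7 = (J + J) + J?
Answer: 121605035435/433552294 ≈ 280.49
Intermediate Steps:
p(J) = -28 + 21*J (p(J) = -28 + 7*((J + J) + J) = -28 + 7*(2*J + J) = -28 + 7*(3*J) = -28 + 21*J)
(2861/(-22246) + 11964/19489) - p(6*(-5 + 3)) = (2861/(-22246) + 11964/19489) - (-28 + 21*(6*(-5 + 3))) = (2861*(-1/22246) + 11964*(1/19489)) - (-28 + 21*(6*(-2))) = (-2861/22246 + 11964/19489) - (-28 + 21*(-12)) = 210393115/433552294 - (-28 - 252) = 210393115/433552294 - 1*(-280) = 210393115/433552294 + 280 = 121605035435/433552294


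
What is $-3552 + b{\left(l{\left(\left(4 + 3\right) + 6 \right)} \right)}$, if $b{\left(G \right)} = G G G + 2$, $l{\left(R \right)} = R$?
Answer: $-1353$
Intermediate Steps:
$b{\left(G \right)} = 2 + G^{3}$ ($b{\left(G \right)} = G^{2} G + 2 = G^{3} + 2 = 2 + G^{3}$)
$-3552 + b{\left(l{\left(\left(4 + 3\right) + 6 \right)} \right)} = -3552 + \left(2 + \left(\left(4 + 3\right) + 6\right)^{3}\right) = -3552 + \left(2 + \left(7 + 6\right)^{3}\right) = -3552 + \left(2 + 13^{3}\right) = -3552 + \left(2 + 2197\right) = -3552 + 2199 = -1353$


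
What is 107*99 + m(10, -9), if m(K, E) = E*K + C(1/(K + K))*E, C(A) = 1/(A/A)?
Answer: 10494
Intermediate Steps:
C(A) = 1 (C(A) = 1/1 = 1)
m(K, E) = E + E*K (m(K, E) = E*K + 1*E = E*K + E = E + E*K)
107*99 + m(10, -9) = 107*99 - 9*(1 + 10) = 10593 - 9*11 = 10593 - 99 = 10494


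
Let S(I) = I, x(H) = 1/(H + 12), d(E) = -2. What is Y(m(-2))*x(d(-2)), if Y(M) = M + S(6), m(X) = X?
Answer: ⅖ ≈ 0.40000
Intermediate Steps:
x(H) = 1/(12 + H)
Y(M) = 6 + M (Y(M) = M + 6 = 6 + M)
Y(m(-2))*x(d(-2)) = (6 - 2)/(12 - 2) = 4/10 = 4*(⅒) = ⅖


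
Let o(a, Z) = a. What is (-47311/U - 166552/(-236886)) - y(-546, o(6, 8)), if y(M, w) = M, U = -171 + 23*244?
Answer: 346718254141/644448363 ≈ 538.01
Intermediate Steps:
U = 5441 (U = -171 + 5612 = 5441)
(-47311/U - 166552/(-236886)) - y(-546, o(6, 8)) = (-47311/5441 - 166552/(-236886)) - 1*(-546) = (-47311*1/5441 - 166552*(-1/236886)) + 546 = (-47311/5441 + 83276/118443) + 546 = -5150552057/644448363 + 546 = 346718254141/644448363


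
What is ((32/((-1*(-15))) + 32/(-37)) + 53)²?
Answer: 907154161/308025 ≈ 2945.1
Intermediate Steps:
((32/((-1*(-15))) + 32/(-37)) + 53)² = ((32/15 + 32*(-1/37)) + 53)² = ((32*(1/15) - 32/37) + 53)² = ((32/15 - 32/37) + 53)² = (704/555 + 53)² = (30119/555)² = 907154161/308025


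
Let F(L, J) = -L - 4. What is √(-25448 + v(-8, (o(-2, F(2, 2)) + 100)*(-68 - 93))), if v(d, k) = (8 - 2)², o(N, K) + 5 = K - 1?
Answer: 2*I*√6353 ≈ 159.41*I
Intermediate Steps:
F(L, J) = -4 - L
o(N, K) = -6 + K (o(N, K) = -5 + (K - 1) = -5 + (-1 + K) = -6 + K)
v(d, k) = 36 (v(d, k) = 6² = 36)
√(-25448 + v(-8, (o(-2, F(2, 2)) + 100)*(-68 - 93))) = √(-25448 + 36) = √(-25412) = 2*I*√6353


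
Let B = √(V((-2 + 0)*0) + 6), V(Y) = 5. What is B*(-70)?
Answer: -70*√11 ≈ -232.16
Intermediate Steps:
B = √11 (B = √(5 + 6) = √11 ≈ 3.3166)
B*(-70) = √11*(-70) = -70*√11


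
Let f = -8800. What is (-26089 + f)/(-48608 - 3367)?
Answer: 34889/51975 ≈ 0.67126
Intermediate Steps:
(-26089 + f)/(-48608 - 3367) = (-26089 - 8800)/(-48608 - 3367) = -34889/(-51975) = -34889*(-1/51975) = 34889/51975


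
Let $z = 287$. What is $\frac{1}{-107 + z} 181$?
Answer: $\frac{181}{180} \approx 1.0056$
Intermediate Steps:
$\frac{1}{-107 + z} 181 = \frac{1}{-107 + 287} \cdot 181 = \frac{1}{180} \cdot 181 = \frac{181}{180}$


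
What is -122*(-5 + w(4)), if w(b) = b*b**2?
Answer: -7198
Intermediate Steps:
w(b) = b**3
-122*(-5 + w(4)) = -122*(-5 + 4**3) = -122*(-5 + 64) = -122*59 = -7198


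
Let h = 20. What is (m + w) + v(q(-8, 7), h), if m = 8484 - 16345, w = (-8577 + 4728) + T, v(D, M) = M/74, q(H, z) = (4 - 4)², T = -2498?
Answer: -525686/37 ≈ -14208.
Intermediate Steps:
q(H, z) = 0 (q(H, z) = 0² = 0)
v(D, M) = M/74 (v(D, M) = M*(1/74) = M/74)
w = -6347 (w = (-8577 + 4728) - 2498 = -3849 - 2498 = -6347)
m = -7861
(m + w) + v(q(-8, 7), h) = (-7861 - 6347) + (1/74)*20 = -14208 + 10/37 = -525686/37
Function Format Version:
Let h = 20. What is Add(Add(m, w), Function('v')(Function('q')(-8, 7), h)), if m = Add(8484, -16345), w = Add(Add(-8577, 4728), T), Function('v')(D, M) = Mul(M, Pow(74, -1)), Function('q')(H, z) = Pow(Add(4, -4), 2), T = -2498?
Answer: Rational(-525686, 37) ≈ -14208.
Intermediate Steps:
Function('q')(H, z) = 0 (Function('q')(H, z) = Pow(0, 2) = 0)
Function('v')(D, M) = Mul(Rational(1, 74), M) (Function('v')(D, M) = Mul(M, Rational(1, 74)) = Mul(Rational(1, 74), M))
w = -6347 (w = Add(Add(-8577, 4728), -2498) = Add(-3849, -2498) = -6347)
m = -7861
Add(Add(m, w), Function('v')(Function('q')(-8, 7), h)) = Add(Add(-7861, -6347), Mul(Rational(1, 74), 20)) = Add(-14208, Rational(10, 37)) = Rational(-525686, 37)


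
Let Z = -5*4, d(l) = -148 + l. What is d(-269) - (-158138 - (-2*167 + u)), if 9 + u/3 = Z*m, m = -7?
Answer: 157780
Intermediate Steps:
Z = -20
u = 393 (u = -27 + 3*(-20*(-7)) = -27 + 3*140 = -27 + 420 = 393)
d(-269) - (-158138 - (-2*167 + u)) = (-148 - 269) - (-158138 - (-2*167 + 393)) = -417 - (-158138 - (-334 + 393)) = -417 - (-158138 - 1*59) = -417 - (-158138 - 59) = -417 - 1*(-158197) = -417 + 158197 = 157780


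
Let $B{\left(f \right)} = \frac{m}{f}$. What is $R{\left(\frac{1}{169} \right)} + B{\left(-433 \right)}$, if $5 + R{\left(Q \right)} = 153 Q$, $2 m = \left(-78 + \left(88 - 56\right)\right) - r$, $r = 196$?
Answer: $- \frac{279187}{73177} \approx -3.8152$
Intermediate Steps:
$m = -121$ ($m = \frac{\left(-78 + \left(88 - 56\right)\right) - 196}{2} = \frac{\left(-78 + 32\right) - 196}{2} = \frac{-46 - 196}{2} = \frac{1}{2} \left(-242\right) = -121$)
$R{\left(Q \right)} = -5 + 153 Q$
$B{\left(f \right)} = - \frac{121}{f}$
$R{\left(\frac{1}{169} \right)} + B{\left(-433 \right)} = \left(-5 + \frac{153}{169}\right) - \frac{121}{-433} = \left(-5 + 153 \cdot \frac{1}{169}\right) - - \frac{121}{433} = \left(-5 + \frac{153}{169}\right) + \frac{121}{433} = - \frac{692}{169} + \frac{121}{433} = - \frac{279187}{73177}$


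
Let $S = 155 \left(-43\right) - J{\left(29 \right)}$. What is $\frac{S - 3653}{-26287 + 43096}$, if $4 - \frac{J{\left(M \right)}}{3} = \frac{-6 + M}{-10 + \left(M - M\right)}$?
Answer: $- \frac{103369}{168090} \approx -0.61496$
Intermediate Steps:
$J{\left(M \right)} = \frac{51}{5} + \frac{3 M}{10}$ ($J{\left(M \right)} = 12 - 3 \frac{-6 + M}{-10 + \left(M - M\right)} = 12 - 3 \frac{-6 + M}{-10 + 0} = 12 - 3 \frac{-6 + M}{-10} = 12 - 3 \left(-6 + M\right) \left(- \frac{1}{10}\right) = 12 - 3 \left(\frac{3}{5} - \frac{M}{10}\right) = 12 + \left(- \frac{9}{5} + \frac{3 M}{10}\right) = \frac{51}{5} + \frac{3 M}{10}$)
$S = - \frac{66839}{10}$ ($S = 155 \left(-43\right) - \left(\frac{51}{5} + \frac{3}{10} \cdot 29\right) = -6665 - \left(\frac{51}{5} + \frac{87}{10}\right) = -6665 - \frac{189}{10} = - \frac{66839}{10} \approx -6683.9$)
$\frac{S - 3653}{-26287 + 43096} = \frac{- \frac{66839}{10} - 3653}{-26287 + 43096} = - \frac{103369}{10 \cdot 16809} = \left(- \frac{103369}{10}\right) \frac{1}{16809} = - \frac{103369}{168090}$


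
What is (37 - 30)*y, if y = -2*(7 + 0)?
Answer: -98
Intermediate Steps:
y = -14 (y = -2*7 = -14)
(37 - 30)*y = (37 - 30)*(-14) = 7*(-14) = -98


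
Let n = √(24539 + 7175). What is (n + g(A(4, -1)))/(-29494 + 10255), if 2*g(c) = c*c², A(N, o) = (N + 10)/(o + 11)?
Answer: -343/4809750 - √31714/19239 ≈ -0.0093277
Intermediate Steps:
A(N, o) = (10 + N)/(11 + o)
n = √31714 ≈ 178.08
g(c) = c³/2 (g(c) = (c*c²)/2 = c³/2)
(n + g(A(4, -1)))/(-29494 + 10255) = (√31714 + ((10 + 4)/(11 - 1))³/2)/(-29494 + 10255) = (√31714 + (14/10)³/2)/(-19239) = (√31714 + ((⅒)*14)³/2)*(-1/19239) = (√31714 + (7/5)³/2)*(-1/19239) = (√31714 + (½)*(343/125))*(-1/19239) = (√31714 + 343/250)*(-1/19239) = (343/250 + √31714)*(-1/19239) = -343/4809750 - √31714/19239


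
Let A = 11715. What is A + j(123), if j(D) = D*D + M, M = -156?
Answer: 26688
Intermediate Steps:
j(D) = -156 + D**2 (j(D) = D*D - 156 = D**2 - 156 = -156 + D**2)
A + j(123) = 11715 + (-156 + 123**2) = 11715 + (-156 + 15129) = 11715 + 14973 = 26688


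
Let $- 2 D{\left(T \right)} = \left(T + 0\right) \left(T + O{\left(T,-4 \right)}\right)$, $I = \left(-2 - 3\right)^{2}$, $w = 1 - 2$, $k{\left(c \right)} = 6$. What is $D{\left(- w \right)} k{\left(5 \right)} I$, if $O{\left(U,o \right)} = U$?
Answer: $-150$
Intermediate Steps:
$w = -1$
$I = 25$ ($I = \left(-5\right)^{2} = 25$)
$D{\left(T \right)} = - T^{2}$ ($D{\left(T \right)} = - \frac{\left(T + 0\right) \left(T + T\right)}{2} = - \frac{T 2 T}{2} = - \frac{2 T^{2}}{2} = - T^{2}$)
$D{\left(- w \right)} k{\left(5 \right)} I = - \left(\left(-1\right) \left(-1\right)\right)^{2} \cdot 6 \cdot 25 = - 1^{2} \cdot 6 \cdot 25 = \left(-1\right) 1 \cdot 6 \cdot 25 = \left(-1\right) 6 \cdot 25 = \left(-6\right) 25 = -150$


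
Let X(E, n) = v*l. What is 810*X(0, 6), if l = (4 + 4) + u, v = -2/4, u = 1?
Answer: -3645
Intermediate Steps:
v = -½ (v = -2*¼ = -½ ≈ -0.50000)
l = 9 (l = (4 + 4) + 1 = 8 + 1 = 9)
X(E, n) = -9/2 (X(E, n) = -½*9 = -9/2)
810*X(0, 6) = 810*(-9/2) = -3645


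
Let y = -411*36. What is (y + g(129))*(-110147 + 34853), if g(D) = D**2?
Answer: -138917430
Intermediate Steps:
y = -14796
(y + g(129))*(-110147 + 34853) = (-14796 + 129**2)*(-110147 + 34853) = (-14796 + 16641)*(-75294) = 1845*(-75294) = -138917430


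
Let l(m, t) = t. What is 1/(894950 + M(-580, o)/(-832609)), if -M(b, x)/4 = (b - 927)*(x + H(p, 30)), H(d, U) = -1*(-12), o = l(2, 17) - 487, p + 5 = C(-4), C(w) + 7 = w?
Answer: 832609/745146185374 ≈ 1.1174e-6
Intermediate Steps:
C(w) = -7 + w
p = -16 (p = -5 + (-7 - 4) = -5 - 11 = -16)
o = -470 (o = 17 - 487 = -470)
H(d, U) = 12
M(b, x) = -4*(-927 + b)*(12 + x) (M(b, x) = -4*(b - 927)*(x + 12) = -4*(-927 + b)*(12 + x))
1/(894950 + M(-580, o)/(-832609)) = 1/(894950 + (44496 - 48*(-580) + 3708*(-470) - 4*(-580)*(-470))/(-832609)) = 1/(894950 + (44496 + 27840 - 1742760 - 1090400)*(-1/832609)) = 1/(894950 - 2760824*(-1/832609)) = 1/(894950 + 2760824/832609) = 1/(745146185374/832609) = 832609/745146185374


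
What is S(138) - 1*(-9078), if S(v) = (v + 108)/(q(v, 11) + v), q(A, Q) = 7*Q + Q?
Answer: 1025937/113 ≈ 9079.1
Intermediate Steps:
q(A, Q) = 8*Q
S(v) = (108 + v)/(88 + v) (S(v) = (v + 108)/(8*11 + v) = (108 + v)/(88 + v))
S(138) - 1*(-9078) = (108 + 138)/(88 + 138) - 1*(-9078) = 246/226 + 9078 = (1/226)*246 + 9078 = 123/113 + 9078 = 1025937/113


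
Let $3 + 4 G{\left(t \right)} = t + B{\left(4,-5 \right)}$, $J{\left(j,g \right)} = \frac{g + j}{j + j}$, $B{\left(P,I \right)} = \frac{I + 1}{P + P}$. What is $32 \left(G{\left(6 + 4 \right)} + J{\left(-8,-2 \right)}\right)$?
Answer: $72$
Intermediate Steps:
$B{\left(P,I \right)} = \frac{1 + I}{2 P}$
$J{\left(j,g \right)} = \frac{g + j}{2 j}$
$G{\left(t \right)} = - \frac{7}{8} + \frac{t}{4}$ ($G{\left(t \right)} = - \frac{3}{4} + \frac{t + \frac{1 - 5}{2 \cdot 4}}{4} = - \frac{3}{4} + \frac{t + \frac{1}{2} \cdot \frac{1}{4} \left(-4\right)}{4} = - \frac{3}{4} + \frac{t - \frac{1}{2}}{4} = - \frac{3}{4} + \frac{- \frac{1}{2} + t}{4} = - \frac{3}{4} + \left(- \frac{1}{8} + \frac{t}{4}\right) = - \frac{7}{8} + \frac{t}{4}$)
$32 \left(G{\left(6 + 4 \right)} + J{\left(-8,-2 \right)}\right) = 32 \left(\left(- \frac{7}{8} + \frac{6 + 4}{4}\right) + \frac{-2 - 8}{2 \left(-8\right)}\right) = 32 \left(\left(- \frac{7}{8} + \frac{1}{4} \cdot 10\right) + \frac{1}{2} \left(- \frac{1}{8}\right) \left(-10\right)\right) = 32 \left(\left(- \frac{7}{8} + \frac{5}{2}\right) + \frac{5}{8}\right) = 32 \left(\frac{13}{8} + \frac{5}{8}\right) = 32 \cdot \frac{9}{4} = 72$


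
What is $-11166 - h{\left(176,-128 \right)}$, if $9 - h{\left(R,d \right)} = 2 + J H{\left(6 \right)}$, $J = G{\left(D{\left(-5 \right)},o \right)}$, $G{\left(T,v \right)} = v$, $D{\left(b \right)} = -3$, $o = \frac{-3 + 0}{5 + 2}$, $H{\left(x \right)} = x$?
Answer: $- \frac{78229}{7} \approx -11176.0$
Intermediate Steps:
$o = - \frac{3}{7} \approx -0.42857$
$J = - \frac{3}{7} \approx -0.42857$
$h{\left(R,d \right)} = \frac{67}{7}$ ($h{\left(R,d \right)} = 9 - \left(2 - \frac{18}{7}\right) = 9 - - \frac{4}{7} = 9 + \frac{4}{7} = \frac{67}{7}$)
$-11166 - h{\left(176,-128 \right)} = -11166 - \frac{67}{7} = - \frac{78229}{7}$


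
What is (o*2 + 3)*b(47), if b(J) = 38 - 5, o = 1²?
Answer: 165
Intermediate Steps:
o = 1
b(J) = 33
(o*2 + 3)*b(47) = (1*2 + 3)*33 = (2 + 3)*33 = 5*33 = 165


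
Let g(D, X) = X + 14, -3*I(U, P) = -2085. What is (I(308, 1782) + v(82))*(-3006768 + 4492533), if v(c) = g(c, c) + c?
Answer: 1297072845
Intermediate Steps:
I(U, P) = 695 (I(U, P) = -1/3*(-2085) = 695)
g(D, X) = 14 + X
v(c) = 14 + 2*c (v(c) = (14 + c) + c = 14 + 2*c)
(I(308, 1782) + v(82))*(-3006768 + 4492533) = (695 + (14 + 2*82))*(-3006768 + 4492533) = (695 + (14 + 164))*1485765 = (695 + 178)*1485765 = 873*1485765 = 1297072845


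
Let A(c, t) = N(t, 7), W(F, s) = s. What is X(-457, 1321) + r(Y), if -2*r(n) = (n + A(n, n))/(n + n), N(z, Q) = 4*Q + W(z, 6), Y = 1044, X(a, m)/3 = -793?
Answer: -4967891/2088 ≈ -2379.3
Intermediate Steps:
X(a, m) = -2379 (X(a, m) = 3*(-793) = -2379)
N(z, Q) = 6 + 4*Q (N(z, Q) = 4*Q + 6 = 6 + 4*Q)
A(c, t) = 34 (A(c, t) = 6 + 4*7 = 6 + 28 = 34)
r(n) = -(34 + n)/(4*n) (r(n) = -(n + 34)/(2*(n + n)) = -(34 + n)/(2*(2*n)) = -(34 + n)*1/(2*n)/2 = -(34 + n)/(4*n))
X(-457, 1321) + r(Y) = -2379 + (¼)*(-34 - 1*1044)/1044 = -2379 + (¼)*(1/1044)*(-34 - 1044) = -2379 + (¼)*(1/1044)*(-1078) = -2379 - 539/2088 = -4967891/2088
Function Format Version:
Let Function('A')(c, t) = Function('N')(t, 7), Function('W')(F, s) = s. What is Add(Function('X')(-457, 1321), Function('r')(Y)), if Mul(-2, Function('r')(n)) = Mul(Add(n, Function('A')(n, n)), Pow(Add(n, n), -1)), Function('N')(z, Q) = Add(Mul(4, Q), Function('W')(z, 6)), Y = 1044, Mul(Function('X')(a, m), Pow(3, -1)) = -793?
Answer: Rational(-4967891, 2088) ≈ -2379.3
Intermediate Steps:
Function('X')(a, m) = -2379 (Function('X')(a, m) = Mul(3, -793) = -2379)
Function('N')(z, Q) = Add(6, Mul(4, Q)) (Function('N')(z, Q) = Add(Mul(4, Q), 6) = Add(6, Mul(4, Q)))
Function('A')(c, t) = 34 (Function('A')(c, t) = Add(6, Mul(4, 7)) = Add(6, 28) = 34)
Function('r')(n) = Mul(Rational(-1, 4), Pow(n, -1), Add(34, n)) (Function('r')(n) = Mul(Rational(-1, 2), Mul(Add(n, 34), Pow(Add(n, n), -1))) = Mul(Rational(-1, 2), Mul(Add(34, n), Pow(Mul(2, n), -1))) = Mul(Rational(-1, 2), Mul(Add(34, n), Mul(Rational(1, 2), Pow(n, -1)))) = Mul(Rational(-1, 2), Mul(Rational(1, 2), Pow(n, -1), Add(34, n))) = Mul(Rational(-1, 4), Pow(n, -1), Add(34, n)))
Add(Function('X')(-457, 1321), Function('r')(Y)) = Add(-2379, Mul(Rational(1, 4), Pow(1044, -1), Add(-34, Mul(-1, 1044)))) = Add(-2379, Mul(Rational(1, 4), Rational(1, 1044), Add(-34, -1044))) = Add(-2379, Mul(Rational(1, 4), Rational(1, 1044), -1078)) = Add(-2379, Rational(-539, 2088)) = Rational(-4967891, 2088)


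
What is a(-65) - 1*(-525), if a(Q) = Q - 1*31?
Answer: 429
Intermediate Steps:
a(Q) = -31 + Q (a(Q) = Q - 31 = -31 + Q)
a(-65) - 1*(-525) = (-31 - 65) - 1*(-525) = -96 + 525 = 429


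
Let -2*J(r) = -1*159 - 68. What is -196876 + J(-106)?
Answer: -393525/2 ≈ -1.9676e+5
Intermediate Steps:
J(r) = 227/2 (J(r) = -(-1*159 - 68)/2 = -(-159 - 68)/2 = -½*(-227) = 227/2)
-196876 + J(-106) = -196876 + 227/2 = -393525/2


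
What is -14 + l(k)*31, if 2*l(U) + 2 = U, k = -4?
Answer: -107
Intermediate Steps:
l(U) = -1 + U/2
-14 + l(k)*31 = -14 + (-1 + (1/2)*(-4))*31 = -14 + (-1 - 2)*31 = -14 - 3*31 = -14 - 93 = -107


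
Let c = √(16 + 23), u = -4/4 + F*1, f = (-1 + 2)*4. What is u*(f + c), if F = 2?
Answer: 4 + √39 ≈ 10.245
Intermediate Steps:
f = 4 (f = 1*4 = 4)
u = 1 (u = -4/4 + 2*1 = -4*¼ + 2 = -1 + 2 = 1)
c = √39 ≈ 6.2450
u*(f + c) = 1*(4 + √39) = 4 + √39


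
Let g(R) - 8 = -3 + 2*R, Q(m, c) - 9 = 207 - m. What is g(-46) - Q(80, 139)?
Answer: -223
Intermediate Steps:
Q(m, c) = 216 - m (Q(m, c) = 9 + (207 - m) = 216 - m)
g(R) = 5 + 2*R (g(R) = 8 + (-3 + 2*R) = 5 + 2*R)
g(-46) - Q(80, 139) = (5 + 2*(-46)) - (216 - 1*80) = (5 - 92) - (216 - 80) = -87 - 1*136 = -87 - 136 = -223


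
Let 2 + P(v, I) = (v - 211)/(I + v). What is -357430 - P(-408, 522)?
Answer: -40746173/114 ≈ -3.5742e+5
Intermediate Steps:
P(v, I) = -2 + (-211 + v)/(I + v) (P(v, I) = -2 + (v - 211)/(I + v) = -2 + (-211 + v)/(I + v))
-357430 - P(-408, 522) = -357430 - (-211 - 1*(-408) - 2*522)/(522 - 408) = -357430 - (-211 + 408 - 1044)/114 = -357430 - (-847)/114 = -357430 - 1*(-847/114) = -357430 + 847/114 = -40746173/114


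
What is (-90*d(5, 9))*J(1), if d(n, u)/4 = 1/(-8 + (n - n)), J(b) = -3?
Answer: -135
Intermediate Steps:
d(n, u) = -½ (d(n, u) = 4/(-8 + (n - n)) = 4/(-8 + 0) = 4/(-8) = 4*(-⅛) = -½)
(-90*d(5, 9))*J(1) = -90*(-½)*(-3) = 45*(-3) = -135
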